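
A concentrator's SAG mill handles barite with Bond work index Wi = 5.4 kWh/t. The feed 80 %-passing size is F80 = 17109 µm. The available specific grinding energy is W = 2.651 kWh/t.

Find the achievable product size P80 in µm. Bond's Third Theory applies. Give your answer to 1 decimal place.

Bond:  W = 10 Wi (1/√P − 1/√F)
P80^(−½) = W/(10 Wi) + F80^(−½)
  = 2.6510/(10·5.4) + 1/√17109 = 0.049093 + 0.007645 = 0.056738
P80 = (1/0.056738)² = 17.6249² = 310.64 µm

P80 = 310.6 µm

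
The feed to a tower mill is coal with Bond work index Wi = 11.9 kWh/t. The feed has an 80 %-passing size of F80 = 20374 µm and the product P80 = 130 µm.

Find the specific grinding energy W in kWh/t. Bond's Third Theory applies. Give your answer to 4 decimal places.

W = 10 Wi (P80^-0.5 − F80^-0.5)
1/√130 = 0.087706;  1/√20374 = 0.007006
W = 10·11.9·(0.087706 − 0.007006) = 9.6033 kWh/t

W = 9.6033 kWh/t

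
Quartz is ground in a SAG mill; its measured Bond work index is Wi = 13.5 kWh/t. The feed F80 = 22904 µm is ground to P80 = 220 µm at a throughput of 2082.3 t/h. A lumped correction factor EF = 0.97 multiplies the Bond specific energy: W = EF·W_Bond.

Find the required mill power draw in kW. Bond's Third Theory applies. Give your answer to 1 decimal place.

P = 16582.1 kW

W_Bond = 10·Wi·(1/√P₈₀ − 1/√F₈₀)
W = 10·13.5·(1/√220 − 1/√22904) = 10·13.5·(0.060812) = 8.2097 kWh/t
W_actual = 0.97 × 8.2097 = 7.9634 kWh/t
P = W·T = 7.9634·2082.3 = 16582.1 kW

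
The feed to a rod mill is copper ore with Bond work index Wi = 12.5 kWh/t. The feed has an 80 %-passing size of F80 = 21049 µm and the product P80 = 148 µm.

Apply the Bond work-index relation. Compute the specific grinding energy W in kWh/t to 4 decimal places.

W_Bond = 10·Wi·(1/√P₈₀ − 1/√F₈₀)
1/√148 = 0.082199;  1/√21049 = 0.006893
W = 10·12.5·(0.082199 − 0.006893) = 9.4134 kWh/t

W = 9.4134 kWh/t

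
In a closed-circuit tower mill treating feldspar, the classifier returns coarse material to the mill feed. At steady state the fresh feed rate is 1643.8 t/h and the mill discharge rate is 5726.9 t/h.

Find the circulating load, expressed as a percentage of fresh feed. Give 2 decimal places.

CL = 248.39 %

Discharge = new feed + return, hence
R = M − F = 5726.9 − 1643.8 = 4083.1 t/h
CL = 100·R/F = 100·4083.1/1643.8 = 248.39 %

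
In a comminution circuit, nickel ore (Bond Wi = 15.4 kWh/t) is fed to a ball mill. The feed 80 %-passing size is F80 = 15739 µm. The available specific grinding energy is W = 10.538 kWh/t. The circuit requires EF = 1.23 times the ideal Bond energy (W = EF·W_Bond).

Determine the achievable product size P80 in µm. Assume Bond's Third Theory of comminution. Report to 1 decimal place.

P80 = 247.2 µm

W = 10 Wi (1/√P80 − 1/√F80)  [Bond]
W_Bond = W / EF = 10.538 / 1.23 = 8.5675 kWh/t
P80^(−½) = W_Bond/(10 Wi) + F80^(−½)
  = 8.5675/(10·15.4) + 1/√15739 = 0.055633 + 0.007971 = 0.063604
P80 = (1/0.063604)² = 15.7223² = 247.19 µm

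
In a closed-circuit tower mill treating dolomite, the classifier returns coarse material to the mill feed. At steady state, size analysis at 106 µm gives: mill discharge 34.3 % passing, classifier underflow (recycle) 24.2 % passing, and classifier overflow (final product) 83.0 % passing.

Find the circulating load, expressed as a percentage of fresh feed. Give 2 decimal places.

CL = 482.18 %

Two-product formula at 106 µm:
r = (o − d)/(d − u)
r = (83.0 − 34.3)/(34.3 − 24.2) = 48.7/10.1 = 4.8218
CL = 100·r = 482.18 %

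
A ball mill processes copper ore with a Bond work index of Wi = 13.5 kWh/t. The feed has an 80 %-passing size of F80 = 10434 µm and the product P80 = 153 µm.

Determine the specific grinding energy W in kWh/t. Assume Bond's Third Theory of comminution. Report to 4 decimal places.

W = 9.5925 kWh/t

W_Bond = 10·Wi·(1/√P₈₀ − 1/√F₈₀)
1/√153 = 0.080845;  1/√10434 = 0.009790
W = 10·13.5·(0.080845 − 0.009790) = 9.5925 kWh/t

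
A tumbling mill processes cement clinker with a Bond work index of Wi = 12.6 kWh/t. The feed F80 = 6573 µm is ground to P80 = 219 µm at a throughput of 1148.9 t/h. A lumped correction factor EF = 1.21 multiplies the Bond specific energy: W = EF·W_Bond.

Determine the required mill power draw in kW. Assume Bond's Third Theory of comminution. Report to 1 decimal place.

P = 9675.8 kW

W = 10 Wi / √P80 − 10 Wi / √F80
W = 10·12.6·(1/√219 − 1/√6573) = 10·12.6·(0.055239) = 6.9602 kWh/t
Apply correction: 6.9602 × 1.21 = 8.4218 kWh/t
Mill draw = 8.4218 × 1148.9 = 9675.8 kW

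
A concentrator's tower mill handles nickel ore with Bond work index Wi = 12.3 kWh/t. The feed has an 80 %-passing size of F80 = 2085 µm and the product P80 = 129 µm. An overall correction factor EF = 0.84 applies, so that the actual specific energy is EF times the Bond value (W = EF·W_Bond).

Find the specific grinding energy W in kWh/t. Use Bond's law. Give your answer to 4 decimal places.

W = 10 Wi (1/√P80 − 1/√F80)  [Bond]
1/√129 = 0.088045;  1/√2085 = 0.021900
W = 10·12.3·(0.088045 − 0.021900) = 8.1358 kWh/t
Corrected W = EF·W_Bond = 0.84·8.1358 = 6.8341 kWh/t

W = 6.8341 kWh/t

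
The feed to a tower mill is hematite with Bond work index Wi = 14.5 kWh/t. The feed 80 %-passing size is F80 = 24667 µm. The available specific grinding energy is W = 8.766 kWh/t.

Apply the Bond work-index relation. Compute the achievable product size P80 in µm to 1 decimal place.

P80 = 224.0 µm

W_Bond = 10·Wi·(1/√P₈₀ − 1/√F₈₀)
1/√P80 = 1/√F80 + W/(10·Wi)
  = 8.7660/(10·14.5) + 1/√24667 = 0.060455 + 0.006367 = 0.066822
P80 = (1/0.066822)² = 14.9651² = 223.95 µm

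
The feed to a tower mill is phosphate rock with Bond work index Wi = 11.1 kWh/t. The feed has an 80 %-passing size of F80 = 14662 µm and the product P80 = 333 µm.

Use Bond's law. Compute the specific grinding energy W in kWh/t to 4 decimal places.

W = 5.1661 kWh/t

W = 10 Wi / √P80 − 10 Wi / √F80
1/√333 = 0.054800;  1/√14662 = 0.008259
W = 10·11.1·(0.054800 − 0.008259) = 5.1661 kWh/t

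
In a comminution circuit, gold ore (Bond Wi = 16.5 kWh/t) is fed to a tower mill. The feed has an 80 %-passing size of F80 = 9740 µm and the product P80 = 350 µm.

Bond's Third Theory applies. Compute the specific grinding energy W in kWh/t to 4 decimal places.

W = 7.1477 kWh/t

W = 10·Wi·[P80^(−½) − F80^(−½)]
1/√350 = 0.053452;  1/√9740 = 0.010133
W = 10·16.5·(0.053452 − 0.010133) = 7.1477 kWh/t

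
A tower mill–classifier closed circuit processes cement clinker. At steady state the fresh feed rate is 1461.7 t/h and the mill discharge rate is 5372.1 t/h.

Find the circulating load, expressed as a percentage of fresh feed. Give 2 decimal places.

Discharge = new feed + return, hence
R = M − F = 5372.1 − 1461.7 = 3910.4 t/h
CL = 100·R/F = 100·3910.4/1461.7 = 267.52 %

CL = 267.52 %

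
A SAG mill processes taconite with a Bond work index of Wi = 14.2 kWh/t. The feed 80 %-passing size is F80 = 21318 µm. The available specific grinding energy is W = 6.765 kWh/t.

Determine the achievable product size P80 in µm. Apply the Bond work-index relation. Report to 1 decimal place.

Bond:  W = 10 Wi (1/√P − 1/√F)
1/√P80 = 1/√F80 + W/(10·Wi)
  = 6.7650/(10·14.2) + 1/√21318 = 0.047641 + 0.006849 = 0.054490
P80 = (1/0.054490)² = 18.3520² = 336.80 µm

P80 = 336.8 µm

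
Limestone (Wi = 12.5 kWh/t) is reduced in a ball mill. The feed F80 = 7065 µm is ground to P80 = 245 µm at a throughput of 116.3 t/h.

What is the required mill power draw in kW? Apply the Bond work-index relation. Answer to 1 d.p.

W = 10 Wi (P80^-0.5 − F80^-0.5)
W = 10·12.5·(1/√245 − 1/√7065) = 10·12.5·(0.051990) = 6.4988 kWh/t
Power = W × throughput = 6.4988 kWh/t × 116.3 t/h = 755.8 kW

P = 755.8 kW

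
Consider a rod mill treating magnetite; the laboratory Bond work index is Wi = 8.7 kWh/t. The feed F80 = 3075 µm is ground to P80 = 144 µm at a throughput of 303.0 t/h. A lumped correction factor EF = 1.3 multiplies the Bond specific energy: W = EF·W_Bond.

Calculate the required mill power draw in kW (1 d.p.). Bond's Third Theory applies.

Bond: W = 10·Wi·(1/√P80 − 1/√F80)
W = 10·8.7·(1/√144 − 1/√3075) = 10·8.7·(0.065300) = 5.6811 kWh/t
W_actual = 1.3 × 5.6811 = 7.3854 kWh/t
P = W·T = 7.3854·303.0 = 2237.8 kW

P = 2237.8 kW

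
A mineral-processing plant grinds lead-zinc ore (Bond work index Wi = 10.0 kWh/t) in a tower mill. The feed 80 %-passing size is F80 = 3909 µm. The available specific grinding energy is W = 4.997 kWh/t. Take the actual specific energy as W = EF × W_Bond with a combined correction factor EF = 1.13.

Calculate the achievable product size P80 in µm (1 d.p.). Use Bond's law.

P80 = 275.8 µm

Bond:  W = 10 Wi (1/√P − 1/√F)
W_Bond = W / EF = 4.997 / 1.13 = 4.4221 kWh/t
⇒ 1/√P80 = W_Bond/(10 Wi) + 1/√F80
  = 4.4221/(10·10.0) + 1/√3909 = 0.044221 + 0.015994 = 0.060216
P80 = (1/0.060216)² = 16.6070² = 275.79 µm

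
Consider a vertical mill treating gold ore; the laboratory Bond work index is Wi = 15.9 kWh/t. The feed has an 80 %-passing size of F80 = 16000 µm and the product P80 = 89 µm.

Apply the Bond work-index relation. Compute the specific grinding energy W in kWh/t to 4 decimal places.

W = 10·Wi·(P80^(-½) − F80^(-½))
1/√89 = 0.106000;  1/√16000 = 0.007906
W = 10·15.9·(0.106000 − 0.007906) = 15.5970 kWh/t

W = 15.5970 kWh/t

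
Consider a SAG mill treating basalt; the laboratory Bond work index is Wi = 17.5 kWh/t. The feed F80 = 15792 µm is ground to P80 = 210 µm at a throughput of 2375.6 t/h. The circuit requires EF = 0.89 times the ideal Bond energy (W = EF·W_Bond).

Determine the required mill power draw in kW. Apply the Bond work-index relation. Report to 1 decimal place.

P = 22588.1 kW

W = 10·Wi·(P80^(-½) − F80^(-½))
W = 10·17.5·(1/√210 − 1/√15792) = 10·17.5·(0.061049) = 10.6836 kWh/t
With EF = 0.89: W = 10.6836·0.89 = 9.5084 kWh/t
P = W·T = 9.5084·2375.6 = 22588.1 kW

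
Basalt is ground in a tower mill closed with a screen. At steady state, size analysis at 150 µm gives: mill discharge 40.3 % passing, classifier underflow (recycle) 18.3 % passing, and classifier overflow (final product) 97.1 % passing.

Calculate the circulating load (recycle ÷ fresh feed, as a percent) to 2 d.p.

Two-product formula at 150 µm:
(1+r)·d = r·u + o ⇒ r = (o−d)/(d−u)
r = (97.1 − 40.3)/(40.3 − 18.3) = 56.8/22.0 = 2.5818
CL = 100·r = 258.18 %

CL = 258.18 %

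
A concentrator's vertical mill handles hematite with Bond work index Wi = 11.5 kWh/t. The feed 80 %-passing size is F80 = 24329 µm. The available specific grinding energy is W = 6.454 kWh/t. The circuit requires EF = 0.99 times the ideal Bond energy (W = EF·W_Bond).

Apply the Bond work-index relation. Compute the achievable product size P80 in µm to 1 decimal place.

P80 = 251.2 µm

W = 10 Wi (1/√P80 − 1/√F80)  [Bond]
W_Bond = W / EF = 6.454 / 0.99 = 6.5192 kWh/t
⇒ 1/√P80 = W_Bond/(10·Wi) + 1/√F80
  = 6.5192/(10·11.5) + 1/√24329 = 0.056689 + 0.006411 = 0.063100
P80 = (1/0.063100)² = 15.8479² = 251.16 µm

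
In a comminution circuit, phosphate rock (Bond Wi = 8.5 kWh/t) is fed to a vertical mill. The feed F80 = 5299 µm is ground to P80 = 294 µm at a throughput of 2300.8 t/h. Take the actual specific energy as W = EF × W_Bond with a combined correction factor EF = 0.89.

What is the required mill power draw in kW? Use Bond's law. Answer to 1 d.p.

W = 10 Wi (P80^-0.5 − F80^-0.5)
W = 10·8.5·(1/√294 − 1/√5299) = 10·8.5·(0.044584) = 3.7896 kWh/t
Apply correction: 3.7896 × 0.89 = 3.3728 kWh/t
Power = W × throughput = 3.3728 kWh/t × 2300.8 t/h = 7760.1 kW

P = 7760.1 kW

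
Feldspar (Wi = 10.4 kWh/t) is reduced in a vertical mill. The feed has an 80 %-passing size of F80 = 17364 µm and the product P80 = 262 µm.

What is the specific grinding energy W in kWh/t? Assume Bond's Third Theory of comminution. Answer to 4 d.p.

W = 10·Wi·(P80^(-½) − F80^(-½))
1/√262 = 0.061780;  1/√17364 = 0.007589
W = 10·10.4·(0.061780 − 0.007589) = 5.6359 kWh/t

W = 5.6359 kWh/t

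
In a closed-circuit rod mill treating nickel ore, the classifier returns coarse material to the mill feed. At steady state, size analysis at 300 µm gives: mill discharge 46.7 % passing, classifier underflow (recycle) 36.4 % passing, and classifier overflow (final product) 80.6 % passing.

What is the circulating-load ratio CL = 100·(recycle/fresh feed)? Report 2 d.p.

Let r = R/F. Size balance at 300 µm:
(1+r)d = ru + o → r = (o−d)/(d−u)
r = (80.6 − 46.7)/(46.7 − 36.4) = 33.9/10.3 = 3.2913
CL = 100·r = 329.13 %

CL = 329.13 %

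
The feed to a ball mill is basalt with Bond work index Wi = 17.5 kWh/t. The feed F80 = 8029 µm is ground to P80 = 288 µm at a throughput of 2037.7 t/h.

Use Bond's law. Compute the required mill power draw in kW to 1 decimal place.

Bond: W = 10·Wi·(1/√P80 − 1/√F80)
W = 10·17.5·(1/√288 − 1/√8029) = 10·17.5·(0.047765) = 8.3590 kWh/t
Mill draw = 8.3590 × 2037.7 = 17033.0 kW

P = 17033.0 kW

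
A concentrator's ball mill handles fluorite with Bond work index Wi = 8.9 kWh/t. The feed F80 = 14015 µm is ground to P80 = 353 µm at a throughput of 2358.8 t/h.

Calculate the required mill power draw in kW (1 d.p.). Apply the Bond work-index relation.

Bond:  W = 10 Wi (1/√P − 1/√F)
W = 10·8.9·(1/√353 − 1/√14015) = 10·8.9·(0.044778) = 3.9852 kWh/t
P_mill = W·ṁ = 3.9852·2358.8 = 9400.3 kW

P = 9400.3 kW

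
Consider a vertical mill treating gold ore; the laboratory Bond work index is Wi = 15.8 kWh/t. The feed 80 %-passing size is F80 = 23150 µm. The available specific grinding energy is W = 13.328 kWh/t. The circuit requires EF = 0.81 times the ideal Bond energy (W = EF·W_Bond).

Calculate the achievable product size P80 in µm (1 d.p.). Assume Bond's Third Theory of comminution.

Bond:  W = 10 Wi (1/√P − 1/√F)
W_Bond = W / EF = 13.328 / 0.81 = 16.4543 kWh/t
P80^(−½) = W_Bond/(10 Wi) + F80^(−½)
  = 16.4543/(10·15.8) + 1/√23150 = 0.104141 + 0.006572 = 0.110714
P80 = (1/0.110714)² = 9.0323² = 81.58 µm

P80 = 81.6 µm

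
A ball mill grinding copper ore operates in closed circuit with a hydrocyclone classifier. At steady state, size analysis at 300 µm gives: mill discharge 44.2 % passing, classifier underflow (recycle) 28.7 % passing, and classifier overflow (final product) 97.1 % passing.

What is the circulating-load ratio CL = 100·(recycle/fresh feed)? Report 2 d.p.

Mass balance on the −300 µm fraction:
d + r·d = r·u + o → r(d−u) = o−d
r = (97.1 − 44.2)/(44.2 − 28.7) = 52.9/15.5 = 3.4129
CL = 100·r = 341.29 %

CL = 341.29 %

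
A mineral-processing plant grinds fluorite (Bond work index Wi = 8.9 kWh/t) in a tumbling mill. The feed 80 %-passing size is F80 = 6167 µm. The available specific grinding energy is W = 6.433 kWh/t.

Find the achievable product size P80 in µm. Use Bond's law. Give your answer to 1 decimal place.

P80 = 138.4 µm

W = 10·Wi·[P80^(−½) − F80^(−½)]
P80^-0.5 = F80^-0.5 + W/(10 Wi)
  = 6.4330/(10·8.9) + 1/√6167 = 0.072281 + 0.012734 = 0.085015
P80 = (1/0.085015)² = 11.7627² = 138.36 µm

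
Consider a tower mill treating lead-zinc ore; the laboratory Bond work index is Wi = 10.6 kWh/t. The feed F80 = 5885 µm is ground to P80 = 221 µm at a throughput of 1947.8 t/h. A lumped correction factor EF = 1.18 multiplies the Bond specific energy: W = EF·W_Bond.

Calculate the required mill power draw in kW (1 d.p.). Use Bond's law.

P = 13212.5 kW

Bond:  W = 10 Wi (1/√P − 1/√F)
W = 10·10.6·(1/√221 − 1/√5885) = 10·10.6·(0.054232) = 5.7486 kWh/t
W_actual = 1.18 × 5.7486 = 6.7833 kWh/t
P = W·T = 6.7833·1947.8 = 13212.5 kW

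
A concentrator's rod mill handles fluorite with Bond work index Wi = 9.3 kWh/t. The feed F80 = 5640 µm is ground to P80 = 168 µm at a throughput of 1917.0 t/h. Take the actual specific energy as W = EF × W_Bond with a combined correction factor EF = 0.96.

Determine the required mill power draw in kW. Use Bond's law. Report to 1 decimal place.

P = 10925.5 kW

W = 10 Wi (P80^-0.5 − F80^-0.5)
W = 10·9.3·(1/√168 − 1/√5640) = 10·9.3·(0.063836) = 5.9368 kWh/t
Corrected W = EF·W_Bond = 0.96·5.9368 = 5.6993 kWh/t
Power = W × throughput = 5.6993 kWh/t × 1917.0 t/h = 10925.5 kW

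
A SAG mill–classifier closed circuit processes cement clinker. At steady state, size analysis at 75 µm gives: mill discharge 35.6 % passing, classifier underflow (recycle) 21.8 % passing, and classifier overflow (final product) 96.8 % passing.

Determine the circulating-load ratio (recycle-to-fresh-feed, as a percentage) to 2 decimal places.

CL = 443.48 %

Mass balance on the −75 µm fraction:
r = (o − d)/(d − u)
r = (96.8 − 35.6)/(35.6 − 21.8) = 61.2/13.8 = 4.4348
CL = 100·r = 443.48 %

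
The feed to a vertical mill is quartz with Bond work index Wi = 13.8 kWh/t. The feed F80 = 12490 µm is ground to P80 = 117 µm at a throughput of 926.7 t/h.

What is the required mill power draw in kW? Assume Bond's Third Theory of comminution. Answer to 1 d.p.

W_Bond = 10·Wi·(1/√P₈₀ − 1/√F₈₀)
W = 10·13.8·(1/√117 − 1/√12490) = 10·13.8·(0.083502) = 11.5233 kWh/t
P = W·T = 11.5233·926.7 = 10678.6 kW

P = 10678.6 kW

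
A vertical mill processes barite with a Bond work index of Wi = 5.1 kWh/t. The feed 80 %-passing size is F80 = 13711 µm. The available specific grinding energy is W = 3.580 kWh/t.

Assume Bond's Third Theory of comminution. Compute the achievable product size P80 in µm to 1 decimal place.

P80 = 161.3 µm

W_Bond = 10·Wi·(1/√P₈₀ − 1/√F₈₀)
P80^-0.5 = F80^-0.5 + W/(10 Wi)
  = 3.5800/(10·5.1) + 1/√13711 = 0.070196 + 0.008540 = 0.078736
P80 = (1/0.078736)² = 12.7006² = 161.31 µm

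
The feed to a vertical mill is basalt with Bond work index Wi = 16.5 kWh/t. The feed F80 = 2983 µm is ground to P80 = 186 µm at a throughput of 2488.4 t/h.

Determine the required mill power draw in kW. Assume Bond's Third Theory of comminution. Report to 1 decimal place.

W = 10 Wi (P80^-0.5 − F80^-0.5)
W = 10·16.5·(1/√186 − 1/√2983) = 10·16.5·(0.055014) = 9.0773 kWh/t
Power = W × throughput = 9.0773 kWh/t × 2488.4 t/h = 22588.1 kW

P = 22588.1 kW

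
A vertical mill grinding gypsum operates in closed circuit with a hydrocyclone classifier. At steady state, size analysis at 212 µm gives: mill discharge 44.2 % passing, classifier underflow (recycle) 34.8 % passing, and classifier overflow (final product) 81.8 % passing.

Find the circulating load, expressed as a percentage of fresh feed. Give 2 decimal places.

CL = 400.00 %

Mass balance on the −212 µm fraction:
(1+r)d = ru + o → r = (o−d)/(d−u)
r = (81.8 − 44.2)/(44.2 − 34.8) = 37.6/9.4 = 4.0000
CL = 100·r = 400.00 %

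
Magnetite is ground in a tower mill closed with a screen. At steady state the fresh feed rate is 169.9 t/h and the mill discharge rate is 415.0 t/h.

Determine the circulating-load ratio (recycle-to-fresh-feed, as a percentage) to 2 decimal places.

CL = 144.26 %

Discharge = new feed + return, hence
R = M − F = 415.0 − 169.9 = 245.1 t/h
CL = 100·R/F = 100·245.1/169.9 = 144.26 %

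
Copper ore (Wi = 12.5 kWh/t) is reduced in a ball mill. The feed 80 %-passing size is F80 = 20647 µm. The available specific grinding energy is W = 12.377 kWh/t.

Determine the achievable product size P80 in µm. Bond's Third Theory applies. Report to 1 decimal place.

P80 = 89.0 µm

Bond: W = 10·Wi·(1/√P80 − 1/√F80)
P80^(−½) = W/(10 Wi) + F80^(−½)
  = 12.3770/(10·12.5) + 1/√20647 = 0.099016 + 0.006959 = 0.105975
P80 = (1/0.105975)² = 9.4362² = 89.04 µm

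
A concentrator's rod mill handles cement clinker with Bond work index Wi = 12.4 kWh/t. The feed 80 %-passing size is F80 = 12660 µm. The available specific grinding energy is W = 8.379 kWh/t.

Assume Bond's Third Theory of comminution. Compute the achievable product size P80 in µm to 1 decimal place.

W_Bond = 10·Wi·(1/√P₈₀ − 1/√F₈₀)
⇒ 1/√P80 = W/(10 Wi) + 1/√F80
  = 8.3790/(10·12.4) + 1/√12660 = 0.067573 + 0.008888 = 0.076460
P80 = (1/0.076460)² = 13.0787² = 171.05 µm

P80 = 171.1 µm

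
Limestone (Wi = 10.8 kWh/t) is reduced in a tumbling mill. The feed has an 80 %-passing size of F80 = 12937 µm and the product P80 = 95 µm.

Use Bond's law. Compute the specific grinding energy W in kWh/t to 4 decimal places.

W = 10.1310 kWh/t

W_Bond = 10·Wi·(1/√P₈₀ − 1/√F₈₀)
1/√95 = 0.102598;  1/√12937 = 0.008792
W = 10·10.8·(0.102598 − 0.008792) = 10.1310 kWh/t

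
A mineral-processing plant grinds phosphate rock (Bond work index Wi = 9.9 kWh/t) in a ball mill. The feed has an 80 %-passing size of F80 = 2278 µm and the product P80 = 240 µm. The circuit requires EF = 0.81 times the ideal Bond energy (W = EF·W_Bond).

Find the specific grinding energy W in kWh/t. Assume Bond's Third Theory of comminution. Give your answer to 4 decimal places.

W = 10 Wi / √P80 − 10 Wi / √F80
1/√240 = 0.064550;  1/√2278 = 0.020952
W = 10·9.9·(0.064550 − 0.020952) = 4.3162 kWh/t
Corrected W = EF·W_Bond = 0.81·4.3162 = 3.4961 kWh/t

W = 3.4961 kWh/t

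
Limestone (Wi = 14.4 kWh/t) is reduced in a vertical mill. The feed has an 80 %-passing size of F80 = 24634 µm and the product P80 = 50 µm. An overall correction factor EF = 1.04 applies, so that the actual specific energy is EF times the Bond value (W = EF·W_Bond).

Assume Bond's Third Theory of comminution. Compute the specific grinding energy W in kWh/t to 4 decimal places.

W = 20.2251 kWh/t

Bond:  W = 10 Wi (1/√P − 1/√F)
1/√50 = 0.141421;  1/√24634 = 0.006371
W = 10·14.4·(0.141421 − 0.006371) = 19.4472 kWh/t
With EF = 1.04: W = 19.4472·1.04 = 20.2251 kWh/t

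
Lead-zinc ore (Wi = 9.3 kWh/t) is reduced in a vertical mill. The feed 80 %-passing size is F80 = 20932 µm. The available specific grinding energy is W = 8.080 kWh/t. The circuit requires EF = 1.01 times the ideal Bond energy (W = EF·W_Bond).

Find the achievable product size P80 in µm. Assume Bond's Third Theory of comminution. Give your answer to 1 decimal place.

Bond: W = 10·Wi·(1/√P80 − 1/√F80)
W_Bond = W / EF = 8.080 / 1.01 = 8.0000 kWh/t
P80^-0.5 = F80^-0.5 + W_Bond/(10 Wi)
  = 8.0000/(10·9.3) + 1/√20932 = 0.086022 + 0.006912 = 0.092933
P80 = (1/0.092933)² = 10.7604² = 115.79 µm

P80 = 115.8 µm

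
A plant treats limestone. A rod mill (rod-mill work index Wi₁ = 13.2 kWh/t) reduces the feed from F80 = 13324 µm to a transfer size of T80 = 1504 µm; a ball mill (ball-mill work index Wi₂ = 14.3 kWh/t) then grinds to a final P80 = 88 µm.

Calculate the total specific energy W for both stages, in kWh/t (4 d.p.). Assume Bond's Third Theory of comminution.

W = 10 Wi (1/√P80 − 1/√F80)  [Bond]
Stage 1 (13324→1504 µm, Wi₁=13.2): W₁ = 10·13.2·(0.025786 − 0.008663) = 2.2601 kWh/t
Stage 2 (1504→88 µm, Wi₂=14.3): W₂ = 10·14.3·(0.106600 − 0.025786) = 11.5565 kWh/t
W = W₁ + W₂ = 2.2601 + 11.5565 = 13.8167 kWh/t

W = 13.8167 kWh/t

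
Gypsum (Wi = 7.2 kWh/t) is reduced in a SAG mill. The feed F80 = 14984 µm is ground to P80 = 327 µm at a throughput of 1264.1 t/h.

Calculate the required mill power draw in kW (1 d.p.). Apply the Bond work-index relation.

Bond:  W = 10 Wi (1/√P − 1/√F)
W = 10·7.2·(1/√327 − 1/√14984) = 10·7.2·(0.047131) = 3.3934 kWh/t
P_mill = W·ṁ = 3.3934·1264.1 = 4289.6 kW

P = 4289.6 kW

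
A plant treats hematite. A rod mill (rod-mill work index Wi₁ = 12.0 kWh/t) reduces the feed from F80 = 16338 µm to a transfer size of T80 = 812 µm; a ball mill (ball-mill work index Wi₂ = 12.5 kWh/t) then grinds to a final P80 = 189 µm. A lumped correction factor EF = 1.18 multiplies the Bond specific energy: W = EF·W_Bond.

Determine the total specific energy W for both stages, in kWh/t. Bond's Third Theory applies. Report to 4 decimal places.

W = 10 Wi / √P80 − 10 Wi / √F80
Stage 1 (16338→812 µm, Wi₁=12.0): W₁ = 10·12.0·(0.035093 − 0.007823) = 3.2724 kWh/t
Stage 2 (812→189 µm, Wi₂=12.5): W₂ = 10·12.5·(0.072739 − 0.035093) = 4.7058 kWh/t
W = W₁ + W₂ = 3.2724 + 4.7058 = 7.9781 kWh/t
Corrected W = EF·W_Bond = 1.18·7.9781 = 9.4142 kWh/t

W = 9.4142 kWh/t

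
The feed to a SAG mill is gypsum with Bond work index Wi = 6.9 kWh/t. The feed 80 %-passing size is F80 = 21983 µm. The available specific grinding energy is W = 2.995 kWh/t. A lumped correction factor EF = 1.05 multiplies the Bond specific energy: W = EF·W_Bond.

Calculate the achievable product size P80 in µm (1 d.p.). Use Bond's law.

W = 10 Wi (P80^-0.5 − F80^-0.5)
W_Bond = W / EF = 2.995 / 1.05 = 2.8524 kWh/t
1/√P80 = 1/√F80 + W_Bond/(10·Wi)
  = 2.8524/(10·6.9) + 1/√21983 = 0.041339 + 0.006745 = 0.048083
P80 = (1/0.048083)² = 20.7972² = 432.52 µm

P80 = 432.5 µm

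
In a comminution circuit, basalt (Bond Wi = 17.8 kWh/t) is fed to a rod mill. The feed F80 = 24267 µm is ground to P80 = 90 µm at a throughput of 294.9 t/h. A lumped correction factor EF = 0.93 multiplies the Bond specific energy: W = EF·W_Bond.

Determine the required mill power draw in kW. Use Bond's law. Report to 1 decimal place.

Bond:  W = 10 Wi (1/√P − 1/√F)
W = 10·17.8·(1/√90 − 1/√24267) = 10·17.8·(0.098990) = 17.6202 kWh/t
Corrected W = EF·W_Bond = 0.93·17.6202 = 16.3868 kWh/t
P_mill = W·ṁ = 16.3868·294.9 = 4832.5 kW

P = 4832.5 kW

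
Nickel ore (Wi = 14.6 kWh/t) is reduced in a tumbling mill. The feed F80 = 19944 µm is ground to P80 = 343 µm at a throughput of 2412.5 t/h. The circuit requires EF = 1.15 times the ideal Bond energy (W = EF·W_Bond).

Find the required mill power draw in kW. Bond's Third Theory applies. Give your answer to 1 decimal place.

W = 10 Wi (P80^-0.5 − F80^-0.5)
W = 10·14.6·(1/√343 − 1/√19944) = 10·14.6·(0.046914) = 6.8494 kWh/t
With EF = 1.15: W = 6.8494·1.15 = 7.8768 kWh/t
Power = W × throughput = 7.8768 kWh/t × 2412.5 t/h = 19002.9 kW

P = 19002.9 kW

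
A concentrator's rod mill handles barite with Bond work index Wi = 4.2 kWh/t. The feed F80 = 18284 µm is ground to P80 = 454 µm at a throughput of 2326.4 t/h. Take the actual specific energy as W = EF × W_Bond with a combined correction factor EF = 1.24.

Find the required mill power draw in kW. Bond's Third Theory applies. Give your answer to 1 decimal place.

P = 4790.2 kW

Bond: W = 10·Wi·(1/√P80 − 1/√F80)
W = 10·4.2·(1/√454 − 1/√18284) = 10·4.2·(0.039537) = 1.6605 kWh/t
W_actual = 1.24 × 1.6605 = 2.0591 kWh/t
P = W·T = 2.0591·2326.4 = 4790.2 kW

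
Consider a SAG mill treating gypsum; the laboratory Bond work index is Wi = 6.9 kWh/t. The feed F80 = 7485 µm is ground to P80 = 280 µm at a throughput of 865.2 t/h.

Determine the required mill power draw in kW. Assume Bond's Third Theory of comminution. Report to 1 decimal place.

W = 10 Wi / √P80 − 10 Wi / √F80
W = 10·6.9·(1/√280 − 1/√7485) = 10·6.9·(0.048203) = 3.3260 kWh/t
P = W·T = 3.3260·865.2 = 2877.7 kW

P = 2877.7 kW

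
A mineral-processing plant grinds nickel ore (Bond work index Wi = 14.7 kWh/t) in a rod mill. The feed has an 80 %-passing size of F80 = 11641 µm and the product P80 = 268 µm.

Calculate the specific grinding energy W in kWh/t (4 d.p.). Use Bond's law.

W = 7.6170 kWh/t

W_Bond = 10·Wi·(1/√P₈₀ − 1/√F₈₀)
1/√268 = 0.061085;  1/√11641 = 0.009268
W = 10·14.7·(0.061085 − 0.009268) = 7.6170 kWh/t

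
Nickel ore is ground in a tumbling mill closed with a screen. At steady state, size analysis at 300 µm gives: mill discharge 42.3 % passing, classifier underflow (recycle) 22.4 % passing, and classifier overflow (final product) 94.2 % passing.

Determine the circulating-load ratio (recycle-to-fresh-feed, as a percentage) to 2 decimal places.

CL = 260.80 %

Balance %-passing 300 µm (r = R/F):
(1+r)·d = r·u + o ⇒ r = (o−d)/(d−u)
r = (94.2 − 42.3)/(42.3 − 22.4) = 51.9/19.9 = 2.6080
CL = 100·r = 260.80 %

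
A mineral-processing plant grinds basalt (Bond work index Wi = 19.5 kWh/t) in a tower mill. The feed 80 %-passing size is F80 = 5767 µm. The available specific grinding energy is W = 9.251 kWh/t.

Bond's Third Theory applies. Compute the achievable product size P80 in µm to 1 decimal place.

W_Bond = 10·Wi·(1/√P₈₀ − 1/√F₈₀)
1/√P80 = 1/√F80 + W/(10·Wi)
  = 9.2510/(10·19.5) + 1/√5767 = 0.047441 + 0.013168 = 0.060609
P80 = (1/0.060609)² = 16.4991² = 272.22 µm

P80 = 272.2 µm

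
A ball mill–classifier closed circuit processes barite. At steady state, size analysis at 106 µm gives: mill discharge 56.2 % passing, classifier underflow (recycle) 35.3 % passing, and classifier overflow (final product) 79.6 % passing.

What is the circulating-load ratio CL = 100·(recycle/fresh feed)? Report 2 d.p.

Mass balance on the −106 µm fraction:
(1+r)·d = r·u + o ⇒ r = (o−d)/(d−u)
r = (79.6 − 56.2)/(56.2 − 35.3) = 23.4/20.9 = 1.1196
CL = 100·r = 111.96 %

CL = 111.96 %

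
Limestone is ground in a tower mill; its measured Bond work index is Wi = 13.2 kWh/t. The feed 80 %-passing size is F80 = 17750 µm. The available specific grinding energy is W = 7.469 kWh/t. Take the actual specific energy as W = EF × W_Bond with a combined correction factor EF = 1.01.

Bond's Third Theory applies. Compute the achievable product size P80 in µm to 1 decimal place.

W = 10·Wi·(P80^(-½) − F80^(-½))
W_Bond = W / EF = 7.469 / 1.01 = 7.3950 kWh/t
1/√P80 = 1/√F80 + W_Bond/(10·Wi)
  = 7.3950/(10·13.2) + 1/√17750 = 0.056023 + 0.007506 = 0.063529
P80 = (1/0.063529)² = 15.7409² = 247.77 µm

P80 = 247.8 µm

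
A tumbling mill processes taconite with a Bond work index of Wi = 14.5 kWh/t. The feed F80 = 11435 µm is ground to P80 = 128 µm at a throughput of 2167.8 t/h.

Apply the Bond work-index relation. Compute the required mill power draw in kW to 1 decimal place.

P = 24843.7 kW

Bond:  W = 10 Wi (1/√P − 1/√F)
W = 10·14.5·(1/√128 − 1/√11435) = 10·14.5·(0.079037) = 11.4603 kWh/t
P_mill = W·ṁ = 11.4603·2167.8 = 24843.7 kW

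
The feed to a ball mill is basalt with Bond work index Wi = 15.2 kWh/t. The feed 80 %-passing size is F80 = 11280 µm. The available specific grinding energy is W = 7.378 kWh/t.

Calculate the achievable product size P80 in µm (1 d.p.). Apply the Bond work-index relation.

W_Bond = 10·Wi·(1/√P₈₀ − 1/√F₈₀)
P80^(−½) = W/(10 Wi) + F80^(−½)
  = 7.3780/(10·15.2) + 1/√11280 = 0.048539 + 0.009416 = 0.057955
P80 = (1/0.057955)² = 17.2548² = 297.73 µm

P80 = 297.7 µm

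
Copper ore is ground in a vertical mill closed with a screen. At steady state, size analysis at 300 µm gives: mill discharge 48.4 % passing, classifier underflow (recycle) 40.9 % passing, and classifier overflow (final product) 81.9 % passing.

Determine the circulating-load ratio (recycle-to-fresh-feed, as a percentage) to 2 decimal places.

Balance %-passing 300 µm (r = R/F):
Fd + Rd = Ru + Fo ⇒ R/F = (o−d)/(d−u)
r = (81.9 − 48.4)/(48.4 − 40.9) = 33.5/7.5 = 4.4667
CL = 100·r = 446.67 %

CL = 446.67 %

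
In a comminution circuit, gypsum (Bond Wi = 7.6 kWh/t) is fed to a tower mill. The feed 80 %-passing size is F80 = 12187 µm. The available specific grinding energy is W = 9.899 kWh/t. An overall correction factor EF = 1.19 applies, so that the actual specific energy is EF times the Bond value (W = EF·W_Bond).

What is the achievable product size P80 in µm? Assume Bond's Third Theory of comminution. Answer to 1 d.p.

P80 = 71.2 µm

W = 10 Wi / √P80 − 10 Wi / √F80
W_Bond = W / EF = 9.899 / 1.19 = 8.3185 kWh/t
P80^(−½) = W_Bond/(10 Wi) + F80^(−½)
  = 8.3185/(10·7.6) + 1/√12187 = 0.109454 + 0.009058 = 0.118512
P80 = (1/0.118512)² = 8.4380² = 71.20 µm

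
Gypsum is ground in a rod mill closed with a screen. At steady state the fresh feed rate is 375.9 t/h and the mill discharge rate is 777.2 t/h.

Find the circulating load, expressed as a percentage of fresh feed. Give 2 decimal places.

CL = 106.76 %

M = F + R at steady state, so:
R = M − F = 777.2 − 375.9 = 401.3 t/h
CL = 100·R/F = 100·401.3/375.9 = 106.76 %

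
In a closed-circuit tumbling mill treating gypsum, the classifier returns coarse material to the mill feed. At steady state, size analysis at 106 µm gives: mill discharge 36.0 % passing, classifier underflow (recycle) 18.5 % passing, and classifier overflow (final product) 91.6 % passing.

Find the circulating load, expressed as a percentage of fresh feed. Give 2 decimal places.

Let r = R/F. Size balance at 106 µm:
r = (o − d)/(d − u)
r = (91.6 − 36.0)/(36.0 − 18.5) = 55.6/17.5 = 3.1771
CL = 100·r = 317.71 %

CL = 317.71 %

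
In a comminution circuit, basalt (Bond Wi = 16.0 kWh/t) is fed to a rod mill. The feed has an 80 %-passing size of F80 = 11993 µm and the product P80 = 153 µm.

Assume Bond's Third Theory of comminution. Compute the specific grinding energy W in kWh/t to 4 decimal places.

Bond:  W = 10 Wi (1/√P − 1/√F)
1/√153 = 0.080845;  1/√11993 = 0.009131
W = 10·16.0·(0.080845 − 0.009131) = 11.4742 kWh/t

W = 11.4742 kWh/t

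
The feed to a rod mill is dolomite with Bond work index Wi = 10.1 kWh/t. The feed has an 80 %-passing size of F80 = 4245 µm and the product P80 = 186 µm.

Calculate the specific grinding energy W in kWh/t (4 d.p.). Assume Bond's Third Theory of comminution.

W = 5.8555 kWh/t

W = 10·Wi·[P80^(−½) − F80^(−½)]
1/√186 = 0.073324;  1/√4245 = 0.015348
W = 10·10.1·(0.073324 − 0.015348) = 5.8555 kWh/t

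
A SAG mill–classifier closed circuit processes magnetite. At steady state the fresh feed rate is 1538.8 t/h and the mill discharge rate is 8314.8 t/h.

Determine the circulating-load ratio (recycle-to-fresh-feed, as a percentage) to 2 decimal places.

Steady state: M = F + R.
R = M − F = 8314.8 − 1538.8 = 6776.0 t/h
CL = 100·R/F = 100·6776.0/1538.8 = 440.34 %

CL = 440.34 %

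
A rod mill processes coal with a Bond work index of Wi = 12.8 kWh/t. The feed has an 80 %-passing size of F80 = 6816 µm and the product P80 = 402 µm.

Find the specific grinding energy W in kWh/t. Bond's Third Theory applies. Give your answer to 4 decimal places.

W = 4.8337 kWh/t

W = 10·Wi·(P80^(-½) − F80^(-½))
1/√402 = 0.049875;  1/√6816 = 0.012113
W = 10·12.8·(0.049875 − 0.012113) = 4.8337 kWh/t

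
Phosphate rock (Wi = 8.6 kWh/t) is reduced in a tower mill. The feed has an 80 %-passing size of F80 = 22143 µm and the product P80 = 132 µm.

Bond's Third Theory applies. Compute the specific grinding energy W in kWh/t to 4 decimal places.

W = 6.9074 kWh/t

W = 10 Wi / √P80 − 10 Wi / √F80
1/√132 = 0.087039;  1/√22143 = 0.006720
W = 10·8.6·(0.087039 − 0.006720) = 6.9074 kWh/t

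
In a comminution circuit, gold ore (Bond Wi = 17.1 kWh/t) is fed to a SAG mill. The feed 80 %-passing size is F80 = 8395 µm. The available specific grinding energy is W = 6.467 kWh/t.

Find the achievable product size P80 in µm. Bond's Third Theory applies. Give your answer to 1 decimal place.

W = 10·Wi·(P80^(-½) − F80^(-½))
1/√P80 = 1/√F80 + W/(10·Wi)
  = 6.4670/(10·17.1) + 1/√8395 = 0.037819 + 0.010914 = 0.048733
P80 = (1/0.048733)² = 20.5200² = 421.07 µm

P80 = 421.1 µm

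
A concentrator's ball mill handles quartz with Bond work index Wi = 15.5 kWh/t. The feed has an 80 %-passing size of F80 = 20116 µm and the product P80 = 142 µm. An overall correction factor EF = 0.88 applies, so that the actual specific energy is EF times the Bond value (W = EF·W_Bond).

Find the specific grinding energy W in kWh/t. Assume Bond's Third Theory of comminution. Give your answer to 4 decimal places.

Bond:  W = 10 Wi (1/√P − 1/√F)
1/√142 = 0.083918;  1/√20116 = 0.007051
W = 10·15.5·(0.083918 − 0.007051) = 11.9145 kWh/t
W_actual = 0.88 × 11.9145 = 10.4847 kWh/t

W = 10.4847 kWh/t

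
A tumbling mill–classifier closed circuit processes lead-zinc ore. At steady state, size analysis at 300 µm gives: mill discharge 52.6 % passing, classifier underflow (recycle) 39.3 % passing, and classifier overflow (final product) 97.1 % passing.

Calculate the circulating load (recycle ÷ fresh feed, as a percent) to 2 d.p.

Two-product formula at 300 µm:
(1+r)·d = r·u + o ⇒ r = (o−d)/(d−u)
r = (97.1 − 52.6)/(52.6 − 39.3) = 44.5/13.3 = 3.3459
CL = 100·r = 334.59 %

CL = 334.59 %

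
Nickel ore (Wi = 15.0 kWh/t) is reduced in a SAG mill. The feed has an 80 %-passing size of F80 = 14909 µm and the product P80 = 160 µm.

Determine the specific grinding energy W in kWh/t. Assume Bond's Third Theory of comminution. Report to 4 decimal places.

W = 10.6301 kWh/t

W = 10·Wi·[P80^(−½) − F80^(−½)]
1/√160 = 0.079057;  1/√14909 = 0.008190
W = 10·15.0·(0.079057 − 0.008190) = 10.6301 kWh/t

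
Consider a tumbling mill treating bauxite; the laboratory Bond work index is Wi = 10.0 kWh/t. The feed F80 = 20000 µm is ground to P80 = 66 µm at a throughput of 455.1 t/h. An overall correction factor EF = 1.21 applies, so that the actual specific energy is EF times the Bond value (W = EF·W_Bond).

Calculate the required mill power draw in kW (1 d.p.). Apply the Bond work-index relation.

Bond:  W = 10 Wi (1/√P − 1/√F)
W = 10·10.0·(1/√66 − 1/√20000) = 10·10.0·(0.116020) = 11.6020 kWh/t
Apply correction: 11.6020 × 1.21 = 14.0385 kWh/t
Power = W × throughput = 14.0385 kWh/t × 455.1 t/h = 6388.9 kW

P = 6388.9 kW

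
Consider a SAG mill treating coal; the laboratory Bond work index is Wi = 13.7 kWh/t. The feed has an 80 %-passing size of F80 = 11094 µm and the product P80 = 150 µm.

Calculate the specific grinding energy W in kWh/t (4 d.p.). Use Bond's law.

Bond:  W = 10 Wi (1/√P − 1/√F)
1/√150 = 0.081650;  1/√11094 = 0.009494
W = 10·13.7·(0.081650 − 0.009494) = 9.8853 kWh/t

W = 9.8853 kWh/t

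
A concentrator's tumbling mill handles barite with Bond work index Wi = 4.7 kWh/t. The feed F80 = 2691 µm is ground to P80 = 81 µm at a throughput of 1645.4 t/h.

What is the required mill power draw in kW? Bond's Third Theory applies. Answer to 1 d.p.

P = 7101.9 kW

W = 10 Wi / √P80 − 10 Wi / √F80
W = 10·4.7·(1/√81 − 1/√2691) = 10·4.7·(0.091834) = 4.3162 kWh/t
Power = W × throughput = 4.3162 kWh/t × 1645.4 t/h = 7101.9 kW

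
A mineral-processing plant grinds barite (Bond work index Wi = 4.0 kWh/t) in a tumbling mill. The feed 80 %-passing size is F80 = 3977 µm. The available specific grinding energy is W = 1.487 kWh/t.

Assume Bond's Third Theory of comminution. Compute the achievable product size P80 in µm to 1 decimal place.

Bond:  W = 10 Wi (1/√P − 1/√F)
1/√P80 = 1/√F80 + W/(10·Wi)
  = 1.4870/(10·4.0) + 1/√3977 = 0.037175 + 0.015857 = 0.053032
P80 = (1/0.053032)² = 18.8565² = 355.57 µm

P80 = 355.6 µm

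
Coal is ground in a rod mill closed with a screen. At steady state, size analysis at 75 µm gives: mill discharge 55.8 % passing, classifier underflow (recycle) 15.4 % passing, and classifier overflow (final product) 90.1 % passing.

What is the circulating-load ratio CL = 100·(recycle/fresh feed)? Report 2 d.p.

Two-product formula at 75 µm:
(1+r)·d = r·u + o ⇒ r = (o−d)/(d−u)
r = (90.1 − 55.8)/(55.8 − 15.4) = 34.3/40.4 = 0.8490
CL = 100·r = 84.90 %

CL = 84.90 %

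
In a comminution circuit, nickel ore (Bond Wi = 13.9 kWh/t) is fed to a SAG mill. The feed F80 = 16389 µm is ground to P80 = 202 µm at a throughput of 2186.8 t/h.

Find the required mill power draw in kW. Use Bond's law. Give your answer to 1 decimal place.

P = 19012.6 kW

W = 10 Wi / √P80 − 10 Wi / √F80
W = 10·13.9·(1/√202 − 1/√16389) = 10·13.9·(0.062548) = 8.6942 kWh/t
P_mill = W·ṁ = 8.6942·2186.8 = 19012.6 kW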